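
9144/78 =117  +  3/13 = 117.23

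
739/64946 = 739/64946 = 0.01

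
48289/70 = 689+ 59/70 = 689.84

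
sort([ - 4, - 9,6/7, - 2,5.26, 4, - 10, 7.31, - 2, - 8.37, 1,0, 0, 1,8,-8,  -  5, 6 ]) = [-10,  -  9,  -  8.37 ,-8, - 5, - 4, - 2, - 2,0  ,  0, 6/7, 1,1, 4, 5.26, 6, 7.31,8] 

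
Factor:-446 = -2^1*223^1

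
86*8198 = 705028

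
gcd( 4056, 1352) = 1352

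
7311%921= 864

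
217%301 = 217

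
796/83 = 9 + 49/83 = 9.59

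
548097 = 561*977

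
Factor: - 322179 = - 3^1*11^1*13^1*751^1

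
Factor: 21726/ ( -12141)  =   - 34/19 = - 2^1*17^1*19^( - 1 ) 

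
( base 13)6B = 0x59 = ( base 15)5e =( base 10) 89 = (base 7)155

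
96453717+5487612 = 101941329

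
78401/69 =1136 + 17/69=1136.25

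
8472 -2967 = 5505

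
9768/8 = 1221 = 1221.00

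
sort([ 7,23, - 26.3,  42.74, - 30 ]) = [ -30,-26.3,7, 23, 42.74]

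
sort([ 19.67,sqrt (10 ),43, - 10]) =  [ - 10, sqrt(10),19.67,43 ]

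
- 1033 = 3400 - 4433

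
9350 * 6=56100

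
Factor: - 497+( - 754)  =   - 3^2*139^1 = - 1251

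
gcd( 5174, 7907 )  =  1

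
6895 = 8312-1417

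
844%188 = 92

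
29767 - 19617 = 10150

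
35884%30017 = 5867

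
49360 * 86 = 4244960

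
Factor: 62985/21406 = 2^( -1 )*3^1*5^1*7^( - 1 )*11^( - 1)*13^1*17^1*19^1*139^(-1 )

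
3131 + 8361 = 11492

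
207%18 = 9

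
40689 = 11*3699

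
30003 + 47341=77344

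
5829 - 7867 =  - 2038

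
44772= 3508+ 41264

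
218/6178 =109/3089= 0.04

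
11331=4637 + 6694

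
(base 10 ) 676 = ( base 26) 100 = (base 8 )1244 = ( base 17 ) 25D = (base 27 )p1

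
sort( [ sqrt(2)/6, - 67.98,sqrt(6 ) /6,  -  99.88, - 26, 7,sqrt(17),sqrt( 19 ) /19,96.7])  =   [ - 99.88,-67.98 ,  -  26,sqrt(19) /19,sqrt(2 )/6 , sqrt( 6) /6,sqrt( 17 ), 7,96.7]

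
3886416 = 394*9864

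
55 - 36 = 19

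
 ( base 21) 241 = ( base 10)967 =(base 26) 1B5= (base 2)1111000111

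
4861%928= 221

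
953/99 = 953/99 = 9.63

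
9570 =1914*5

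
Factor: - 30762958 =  - 2^1*15381479^1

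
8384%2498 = 890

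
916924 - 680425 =236499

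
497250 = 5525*90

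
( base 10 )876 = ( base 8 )1554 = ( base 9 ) 1173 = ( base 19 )282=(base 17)309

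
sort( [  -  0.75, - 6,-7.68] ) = [ - 7.68  ,-6,-0.75]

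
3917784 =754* 5196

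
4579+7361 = 11940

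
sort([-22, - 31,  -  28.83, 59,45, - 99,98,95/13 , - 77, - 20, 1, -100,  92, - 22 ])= [ - 100, - 99, - 77,-31, - 28.83,-22, - 22, - 20, 1,  95/13, 45, 59, 92, 98 ] 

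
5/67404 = 5/67404= 0.00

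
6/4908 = 1/818 = 0.00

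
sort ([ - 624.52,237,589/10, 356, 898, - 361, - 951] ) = [ - 951, - 624.52, - 361, 589/10, 237, 356, 898]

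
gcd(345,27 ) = 3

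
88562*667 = 59070854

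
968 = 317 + 651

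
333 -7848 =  - 7515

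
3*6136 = 18408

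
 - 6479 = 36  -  6515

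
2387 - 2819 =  - 432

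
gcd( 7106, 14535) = 323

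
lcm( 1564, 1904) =43792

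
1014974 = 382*2657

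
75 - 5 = 70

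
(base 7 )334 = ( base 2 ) 10101100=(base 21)84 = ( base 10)172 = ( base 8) 254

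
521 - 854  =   - 333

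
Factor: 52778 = 2^1*11^1*2399^1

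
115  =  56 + 59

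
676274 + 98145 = 774419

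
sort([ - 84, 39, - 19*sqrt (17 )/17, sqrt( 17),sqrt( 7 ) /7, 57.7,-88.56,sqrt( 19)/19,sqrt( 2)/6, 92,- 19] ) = [ - 88.56, - 84,-19, - 19*sqrt(17 )/17, sqrt( 19) /19, sqrt( 2 ) /6, sqrt( 7)/7, sqrt ( 17),39, 57.7 , 92 ] 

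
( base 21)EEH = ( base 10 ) 6485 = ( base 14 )2513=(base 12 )3905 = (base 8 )14525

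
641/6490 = 641/6490 = 0.10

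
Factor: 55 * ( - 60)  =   - 2^2*3^1*5^2*11^1  =  - 3300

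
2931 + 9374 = 12305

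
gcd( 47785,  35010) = 5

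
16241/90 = 16241/90 = 180.46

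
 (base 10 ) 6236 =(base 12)3738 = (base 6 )44512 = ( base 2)1100001011100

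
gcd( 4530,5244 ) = 6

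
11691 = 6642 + 5049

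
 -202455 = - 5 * 40491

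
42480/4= 10620  =  10620.00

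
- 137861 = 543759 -681620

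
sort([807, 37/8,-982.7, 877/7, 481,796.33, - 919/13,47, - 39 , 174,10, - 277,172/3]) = [ - 982.7, - 277, - 919/13, - 39,37/8,10,47,172/3,877/7,174, 481, 796.33,807] 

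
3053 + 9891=12944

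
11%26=11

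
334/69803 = 334/69803= 0.00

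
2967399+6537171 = 9504570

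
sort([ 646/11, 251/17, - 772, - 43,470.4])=[- 772,-43,251/17, 646/11 , 470.4] 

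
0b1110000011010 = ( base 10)7194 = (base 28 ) 94Q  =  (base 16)1c1a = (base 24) cbi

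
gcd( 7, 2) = 1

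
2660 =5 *532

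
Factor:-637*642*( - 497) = 203250138 = 2^1*3^1 * 7^3*13^1*71^1*107^1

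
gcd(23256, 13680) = 1368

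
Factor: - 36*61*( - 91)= 2^2*3^2*7^1 *13^1*61^1 = 199836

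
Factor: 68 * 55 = 2^2*5^1*11^1*17^1 = 3740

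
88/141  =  88/141 = 0.62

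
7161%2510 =2141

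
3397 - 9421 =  - 6024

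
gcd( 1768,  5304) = 1768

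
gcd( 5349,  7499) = 1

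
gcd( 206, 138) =2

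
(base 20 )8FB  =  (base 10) 3511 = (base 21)7K4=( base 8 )6667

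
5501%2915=2586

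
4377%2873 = 1504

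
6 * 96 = 576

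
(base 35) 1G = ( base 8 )63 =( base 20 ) 2B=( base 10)51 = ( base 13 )3C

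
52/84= 13/21=0.62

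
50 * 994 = 49700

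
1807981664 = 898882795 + 909098869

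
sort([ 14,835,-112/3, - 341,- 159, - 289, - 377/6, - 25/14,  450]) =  [  -  341  , - 289, - 159, - 377/6, - 112/3,-25/14, 14,450,835 ]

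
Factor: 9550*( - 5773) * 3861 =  - 2^1*3^3*5^2*11^1* 13^1*23^1*191^1*251^1 = -212865231150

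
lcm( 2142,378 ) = 6426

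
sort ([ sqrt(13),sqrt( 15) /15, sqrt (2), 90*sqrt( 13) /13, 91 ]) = [ sqrt( 15 )/15, sqrt ( 2), sqrt(13),90*sqrt( 13 ) /13, 91]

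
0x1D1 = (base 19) 159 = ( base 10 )465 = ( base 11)393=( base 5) 3330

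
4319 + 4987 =9306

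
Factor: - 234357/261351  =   - 3^( - 1)*71^( - 1 )*191^1  =  - 191/213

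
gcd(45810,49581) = 9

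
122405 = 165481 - 43076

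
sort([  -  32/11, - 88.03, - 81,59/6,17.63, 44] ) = [ - 88.03,  -  81,-32/11  ,  59/6, 17.63, 44]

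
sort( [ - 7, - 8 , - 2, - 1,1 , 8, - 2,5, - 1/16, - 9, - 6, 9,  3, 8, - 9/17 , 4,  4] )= [-9, - 8, - 7,  -  6 ,-2, - 2, - 1,-9/17, - 1/16, 1,3, 4,4, 5,8, 8, 9 ]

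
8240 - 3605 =4635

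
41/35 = 41/35  =  1.17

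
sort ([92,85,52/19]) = [52/19,85,  92]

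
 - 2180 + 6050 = 3870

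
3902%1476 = 950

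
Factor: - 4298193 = - 3^2*477577^1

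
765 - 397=368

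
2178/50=43 + 14/25  =  43.56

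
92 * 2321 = 213532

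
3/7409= 3/7409  =  0.00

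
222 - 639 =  - 417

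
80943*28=2266404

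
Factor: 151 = 151^1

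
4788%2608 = 2180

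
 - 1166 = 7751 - 8917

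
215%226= 215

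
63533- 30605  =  32928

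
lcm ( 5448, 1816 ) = 5448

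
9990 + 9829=19819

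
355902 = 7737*46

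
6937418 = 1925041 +5012377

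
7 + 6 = 13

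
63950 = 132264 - 68314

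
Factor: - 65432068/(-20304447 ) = 2^2*3^(-1)*13^2*43^1*2251^1*6768149^ ( - 1)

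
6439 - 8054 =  - 1615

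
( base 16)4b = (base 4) 1023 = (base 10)75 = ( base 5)300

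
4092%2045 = 2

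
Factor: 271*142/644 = 19241/322 = 2^( - 1 )*7^ ( - 1) * 23^( - 1 )*71^1*271^1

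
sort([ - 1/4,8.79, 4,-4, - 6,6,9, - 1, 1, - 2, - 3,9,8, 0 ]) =[ - 6, - 4, - 3, - 2, - 1 , - 1/4,  0,1,4,6,8,8.79, 9, 9]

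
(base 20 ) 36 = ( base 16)42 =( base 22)30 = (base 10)66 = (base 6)150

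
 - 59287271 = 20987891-80275162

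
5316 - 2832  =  2484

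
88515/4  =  22128+3/4= 22128.75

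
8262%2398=1068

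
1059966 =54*19629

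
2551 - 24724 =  - 22173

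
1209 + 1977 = 3186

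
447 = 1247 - 800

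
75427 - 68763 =6664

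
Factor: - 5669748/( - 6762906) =2^1*3^( - 1) * 7^1*17^( - 1)*53^ (- 1)*139^ ( - 1 ) *149^1*151^1 = 314986/375717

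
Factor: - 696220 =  - 2^2*5^1 * 7^1 * 4973^1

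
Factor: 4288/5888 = 2^( - 2) * 23^( - 1)*67^1 = 67/92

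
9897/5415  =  1 + 1494/1805 = 1.83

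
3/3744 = 1/1248= 0.00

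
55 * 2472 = 135960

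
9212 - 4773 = 4439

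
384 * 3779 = 1451136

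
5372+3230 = 8602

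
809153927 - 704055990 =105097937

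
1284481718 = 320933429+963548289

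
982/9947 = 982/9947 = 0.10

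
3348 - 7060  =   - 3712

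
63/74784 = 21/24928 = 0.00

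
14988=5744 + 9244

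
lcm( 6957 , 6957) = 6957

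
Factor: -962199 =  - 3^4*7^1*1697^1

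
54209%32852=21357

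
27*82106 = 2216862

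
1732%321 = 127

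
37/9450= 37/9450 = 0.00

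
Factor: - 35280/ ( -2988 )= 2^2* 5^1 * 7^2*83^( - 1 ) = 980/83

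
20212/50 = 10106/25 = 404.24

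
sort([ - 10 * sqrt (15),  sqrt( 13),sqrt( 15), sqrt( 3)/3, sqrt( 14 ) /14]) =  [ - 10*sqrt(15 ), sqrt(14 )/14, sqrt (3) /3,sqrt ( 13 )  ,  sqrt( 15)] 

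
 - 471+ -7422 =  - 7893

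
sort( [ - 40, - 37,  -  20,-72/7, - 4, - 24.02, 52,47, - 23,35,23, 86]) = [ - 40, - 37,-24.02, - 23, - 20, - 72/7, - 4,23, 35,47,  52 , 86 ]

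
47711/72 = 47711/72 = 662.65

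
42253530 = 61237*690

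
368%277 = 91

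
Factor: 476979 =3^1*158993^1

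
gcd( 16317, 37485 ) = 441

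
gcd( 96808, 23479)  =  1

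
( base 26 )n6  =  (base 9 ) 741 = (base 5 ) 4404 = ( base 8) 1134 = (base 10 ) 604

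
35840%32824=3016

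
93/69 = 1 + 8/23 =1.35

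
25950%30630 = 25950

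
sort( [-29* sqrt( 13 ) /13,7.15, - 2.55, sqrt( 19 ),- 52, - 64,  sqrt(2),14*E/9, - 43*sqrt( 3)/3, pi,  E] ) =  [ - 64, - 52, - 43 * sqrt(3) /3, - 29*sqrt(13) /13, - 2.55, sqrt( 2), E,pi, 14*E/9, sqrt( 19),7.15]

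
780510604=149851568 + 630659036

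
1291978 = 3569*362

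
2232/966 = 372/161 = 2.31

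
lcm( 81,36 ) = 324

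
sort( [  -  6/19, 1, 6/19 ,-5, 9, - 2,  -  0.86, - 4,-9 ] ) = [-9, - 5, -4,  -  2, -0.86,-6/19 , 6/19,  1, 9 ]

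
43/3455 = 43/3455 =0.01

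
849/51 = 283/17 = 16.65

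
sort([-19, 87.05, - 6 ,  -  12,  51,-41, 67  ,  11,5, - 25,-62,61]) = [ - 62, - 41, - 25, - 19, - 12,-6,  5,  11,51,61,  67,  87.05 ] 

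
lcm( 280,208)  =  7280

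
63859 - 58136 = 5723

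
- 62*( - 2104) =130448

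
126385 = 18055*7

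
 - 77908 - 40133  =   - 118041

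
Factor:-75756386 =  - 2^1*17^1*47^1*47407^1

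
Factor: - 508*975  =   - 495300 = - 2^2*3^1 * 5^2*13^1*127^1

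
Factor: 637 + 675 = 2^5* 41^1 = 1312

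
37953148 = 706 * 53758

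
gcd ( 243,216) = 27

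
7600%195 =190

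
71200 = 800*89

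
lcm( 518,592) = 4144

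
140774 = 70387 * 2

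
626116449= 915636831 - 289520382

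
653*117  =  76401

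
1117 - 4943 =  - 3826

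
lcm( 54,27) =54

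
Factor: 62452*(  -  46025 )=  - 2874353300=   - 2^2 * 5^2 * 7^1*13^1*263^1*1201^1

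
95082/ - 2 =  - 47541/1 = - 47541.00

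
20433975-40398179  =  -19964204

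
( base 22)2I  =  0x3e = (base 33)1t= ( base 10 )62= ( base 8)76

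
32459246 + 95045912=127505158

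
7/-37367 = - 7/37367= -0.00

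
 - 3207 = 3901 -7108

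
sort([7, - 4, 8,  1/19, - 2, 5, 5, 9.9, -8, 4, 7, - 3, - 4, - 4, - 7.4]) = [ - 8, - 7.4, - 4, - 4, - 4, - 3, - 2,1/19,4,5, 5,7, 7,  8,9.9]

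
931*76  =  70756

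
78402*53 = 4155306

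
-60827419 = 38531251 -99358670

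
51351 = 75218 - 23867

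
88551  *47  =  4161897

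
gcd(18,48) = 6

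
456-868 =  -412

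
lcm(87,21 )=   609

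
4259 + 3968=8227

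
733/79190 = 733/79190  =  0.01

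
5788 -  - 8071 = 13859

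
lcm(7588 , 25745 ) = 720860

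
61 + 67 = 128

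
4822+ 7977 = 12799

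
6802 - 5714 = 1088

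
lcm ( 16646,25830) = 749070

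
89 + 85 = 174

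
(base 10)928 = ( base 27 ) 17A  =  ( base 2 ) 1110100000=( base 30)10S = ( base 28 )154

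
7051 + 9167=16218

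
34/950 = 17/475 = 0.04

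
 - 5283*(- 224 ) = 1183392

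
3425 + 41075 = 44500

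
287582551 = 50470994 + 237111557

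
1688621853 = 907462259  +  781159594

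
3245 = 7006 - 3761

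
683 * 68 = 46444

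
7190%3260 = 670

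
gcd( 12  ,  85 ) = 1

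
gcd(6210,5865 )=345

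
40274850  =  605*66570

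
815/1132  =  815/1132 = 0.72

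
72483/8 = 72483/8 = 9060.38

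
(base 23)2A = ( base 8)70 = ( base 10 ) 56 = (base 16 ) 38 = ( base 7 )110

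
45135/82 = 550 + 35/82 =550.43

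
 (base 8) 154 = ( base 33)39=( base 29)3l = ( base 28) 3O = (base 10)108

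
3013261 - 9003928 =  - 5990667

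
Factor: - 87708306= - 2^1*3^1*7^1*2088293^1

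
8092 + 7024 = 15116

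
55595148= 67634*822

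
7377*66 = 486882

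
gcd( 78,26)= 26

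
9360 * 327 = 3060720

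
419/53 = 419/53 = 7.91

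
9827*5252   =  51611404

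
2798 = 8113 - 5315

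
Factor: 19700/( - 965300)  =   - 1/49 = -7^( - 2 ) 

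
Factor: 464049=3^4*17^1*337^1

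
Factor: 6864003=3^2*762667^1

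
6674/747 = 8  +  698/747 = 8.93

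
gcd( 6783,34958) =7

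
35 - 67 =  - 32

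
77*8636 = 664972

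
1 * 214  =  214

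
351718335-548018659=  -196300324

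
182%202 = 182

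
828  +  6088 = 6916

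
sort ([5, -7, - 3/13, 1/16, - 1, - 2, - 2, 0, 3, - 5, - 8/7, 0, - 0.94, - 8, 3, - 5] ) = [-8 , - 7, - 5, - 5, - 2, - 2 , - 8/7 , - 1, - 0.94 , - 3/13 , 0,0,1/16, 3,  3,5]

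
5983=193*31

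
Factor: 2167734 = 2^1*3^1*47^1*7687^1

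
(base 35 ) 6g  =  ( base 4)3202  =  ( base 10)226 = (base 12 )16A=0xE2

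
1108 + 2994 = 4102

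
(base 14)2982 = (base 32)766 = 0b1110011000110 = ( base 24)cim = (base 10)7366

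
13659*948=12948732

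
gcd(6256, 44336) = 272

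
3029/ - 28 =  - 3029/28 = - 108.18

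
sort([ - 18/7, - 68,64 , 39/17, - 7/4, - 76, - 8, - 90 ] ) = [ - 90 , - 76,  -  68 ,- 8, - 18/7, - 7/4,39/17, 64]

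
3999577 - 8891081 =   -  4891504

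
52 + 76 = 128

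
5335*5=26675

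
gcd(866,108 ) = 2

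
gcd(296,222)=74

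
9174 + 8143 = 17317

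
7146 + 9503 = 16649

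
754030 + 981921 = 1735951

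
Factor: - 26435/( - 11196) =85/36 = 2^( - 2)*3^ (  -  2 )*5^1*17^1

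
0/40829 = 0 = 0.00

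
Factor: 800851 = 67^1*11953^1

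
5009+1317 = 6326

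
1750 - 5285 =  - 3535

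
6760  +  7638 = 14398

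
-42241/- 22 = 42241/22 =1920.05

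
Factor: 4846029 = 3^1*47^1*34369^1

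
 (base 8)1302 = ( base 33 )LD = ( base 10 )706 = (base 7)2026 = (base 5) 10311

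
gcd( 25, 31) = 1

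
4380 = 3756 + 624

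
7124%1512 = 1076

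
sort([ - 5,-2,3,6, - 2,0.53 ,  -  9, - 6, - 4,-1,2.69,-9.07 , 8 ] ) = [ - 9.07, - 9, - 6, - 5, - 4 ,  -  2, - 2, - 1,0.53,2.69,3,6,8]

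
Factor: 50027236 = 2^2*7^4 *5209^1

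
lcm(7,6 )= 42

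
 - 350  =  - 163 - 187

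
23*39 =897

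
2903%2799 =104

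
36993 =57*649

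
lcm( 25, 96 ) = 2400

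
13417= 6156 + 7261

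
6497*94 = 610718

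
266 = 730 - 464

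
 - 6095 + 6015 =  -80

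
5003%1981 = 1041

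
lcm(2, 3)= 6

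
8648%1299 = 854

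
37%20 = 17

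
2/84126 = 1/42063 = 0.00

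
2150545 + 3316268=5466813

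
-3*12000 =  - 36000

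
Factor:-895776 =-2^5*3^1*7^1*31^1*43^1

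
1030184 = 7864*131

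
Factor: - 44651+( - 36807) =  -  81458 = - 2^1 * 13^2 * 241^1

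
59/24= 2 + 11/24= 2.46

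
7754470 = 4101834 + 3652636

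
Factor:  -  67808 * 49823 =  - 3378397984 = - 2^5*13^1*163^1*49823^1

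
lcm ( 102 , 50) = 2550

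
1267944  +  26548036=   27815980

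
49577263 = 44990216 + 4587047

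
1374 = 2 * 687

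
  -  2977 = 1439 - 4416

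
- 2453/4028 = -2453/4028 =- 0.61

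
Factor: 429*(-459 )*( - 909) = 3^6*11^1*13^1*17^1*101^1= 178992099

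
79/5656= 79/5656 = 0.01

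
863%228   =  179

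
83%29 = 25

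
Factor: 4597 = 4597^1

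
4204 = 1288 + 2916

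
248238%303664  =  248238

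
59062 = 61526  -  2464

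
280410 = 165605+114805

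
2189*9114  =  19950546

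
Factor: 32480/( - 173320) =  - 2^2*29^1*619^( - 1) = - 116/619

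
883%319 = 245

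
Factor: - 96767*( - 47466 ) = 2^1 * 3^4  *  11^1*19^1*293^1* 463^1= 4593142422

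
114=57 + 57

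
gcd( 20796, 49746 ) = 6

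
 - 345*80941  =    -  27924645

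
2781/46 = 2781/46 = 60.46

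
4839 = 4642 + 197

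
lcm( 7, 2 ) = 14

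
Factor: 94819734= 2^1*3^4*29^1*20183^1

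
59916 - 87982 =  - 28066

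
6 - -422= 428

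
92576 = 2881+89695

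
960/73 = 960/73 = 13.15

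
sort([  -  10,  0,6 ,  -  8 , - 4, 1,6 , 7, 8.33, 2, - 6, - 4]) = [ - 10,  -  8,- 6, - 4, - 4, 0, 1,2 , 6, 6,7, 8.33 ]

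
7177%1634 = 641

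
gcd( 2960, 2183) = 37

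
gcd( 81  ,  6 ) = 3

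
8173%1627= 38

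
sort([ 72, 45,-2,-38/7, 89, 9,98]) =[-38/7,-2,  9,  45, 72, 89, 98 ] 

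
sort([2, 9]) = [ 2,9]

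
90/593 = 90/593 = 0.15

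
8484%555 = 159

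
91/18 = 5 + 1/18 =5.06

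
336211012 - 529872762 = - 193661750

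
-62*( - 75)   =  4650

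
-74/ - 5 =14 + 4/5=14.80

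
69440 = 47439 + 22001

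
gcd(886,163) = 1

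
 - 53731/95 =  - 566 +39/95  =  - 565.59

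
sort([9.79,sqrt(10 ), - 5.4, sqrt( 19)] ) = [ - 5.4, sqrt( 10), sqrt( 19),9.79 ] 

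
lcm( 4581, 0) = 0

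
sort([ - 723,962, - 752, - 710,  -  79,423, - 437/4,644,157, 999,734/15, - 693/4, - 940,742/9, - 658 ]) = [ -940, - 752, - 723, - 710, - 658, - 693/4, - 437/4, - 79,734/15,742/9,157,423,644 , 962,999]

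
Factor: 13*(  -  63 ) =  - 819 =- 3^2 * 7^1 * 13^1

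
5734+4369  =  10103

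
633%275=83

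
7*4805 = 33635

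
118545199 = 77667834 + 40877365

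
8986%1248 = 250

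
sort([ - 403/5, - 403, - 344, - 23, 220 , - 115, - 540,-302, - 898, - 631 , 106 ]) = [ - 898, - 631, - 540, - 403, - 344, - 302 , - 115, - 403/5, - 23, 106,220 ] 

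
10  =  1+9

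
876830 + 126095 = 1002925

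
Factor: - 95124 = -2^2 *3^1 * 7927^1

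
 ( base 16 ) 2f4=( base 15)356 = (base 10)756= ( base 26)132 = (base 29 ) Q2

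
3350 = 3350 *1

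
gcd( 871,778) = 1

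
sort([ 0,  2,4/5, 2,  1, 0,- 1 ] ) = [ - 1,0, 0, 4/5,1 , 2,  2] 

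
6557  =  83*79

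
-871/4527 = -1 + 3656/4527  =  -0.19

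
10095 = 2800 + 7295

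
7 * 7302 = 51114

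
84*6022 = 505848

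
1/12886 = 1/12886 = 0.00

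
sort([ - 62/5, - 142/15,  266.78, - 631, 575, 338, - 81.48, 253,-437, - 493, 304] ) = [ -631 ,  -  493, - 437,  -  81.48, - 62/5, -142/15, 253,266.78,304,338,575]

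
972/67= 14 + 34/67 = 14.51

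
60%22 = 16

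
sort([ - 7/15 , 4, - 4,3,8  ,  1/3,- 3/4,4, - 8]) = [ - 8, - 4, - 3/4,- 7/15, 1/3,3,4,4,8 ] 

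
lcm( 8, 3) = 24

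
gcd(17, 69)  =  1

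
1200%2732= 1200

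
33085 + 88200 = 121285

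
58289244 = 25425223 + 32864021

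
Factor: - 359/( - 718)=2^( - 1) =1/2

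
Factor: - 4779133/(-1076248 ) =2^( - 3) * 29^( - 1)*521^1 * 4639^( - 1)*9173^1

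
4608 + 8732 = 13340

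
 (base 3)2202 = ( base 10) 74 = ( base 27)2k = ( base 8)112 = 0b1001010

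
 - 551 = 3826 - 4377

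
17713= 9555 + 8158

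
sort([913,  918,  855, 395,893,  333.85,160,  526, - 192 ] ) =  [ - 192,160 , 333.85, 395,526,855, 893,913,918 ] 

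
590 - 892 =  - 302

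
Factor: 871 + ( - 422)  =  449^1  =  449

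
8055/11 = 8055/11 = 732.27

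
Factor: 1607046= 2^1*3^1*7^1*83^1*461^1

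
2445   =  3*815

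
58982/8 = 29491/4 = 7372.75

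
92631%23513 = 22092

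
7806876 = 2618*2982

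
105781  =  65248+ 40533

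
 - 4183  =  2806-6989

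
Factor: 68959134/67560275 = 2^1*3^3*5^ ( - 2)*103^( - 1)*26237^( -1 ) * 1277021^1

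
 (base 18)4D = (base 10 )85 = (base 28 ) 31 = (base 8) 125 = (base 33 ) 2J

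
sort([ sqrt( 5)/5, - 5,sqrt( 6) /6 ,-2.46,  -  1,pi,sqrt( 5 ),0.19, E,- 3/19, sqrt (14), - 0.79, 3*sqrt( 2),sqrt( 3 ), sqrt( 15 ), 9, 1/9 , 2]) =[  -  5, - 2.46, - 1, - 0.79, - 3/19,1/9,0.19,sqrt( 6 ) /6,sqrt ( 5)/5,sqrt(3 ),2,sqrt( 5), E, pi, sqrt( 14 ),sqrt( 15),3*sqrt( 2 ), 9] 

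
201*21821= 4386021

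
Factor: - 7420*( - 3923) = 29108660 = 2^2*5^1*7^1*53^1*3923^1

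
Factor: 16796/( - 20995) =-2^2 * 5^(- 1) = - 4/5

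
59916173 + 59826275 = 119742448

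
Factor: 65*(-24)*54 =- 84240 = - 2^4*3^4*5^1*13^1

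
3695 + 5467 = 9162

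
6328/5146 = 1 + 591/2573= 1.23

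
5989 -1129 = 4860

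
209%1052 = 209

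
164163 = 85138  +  79025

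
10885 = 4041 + 6844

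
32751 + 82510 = 115261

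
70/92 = 35/46 = 0.76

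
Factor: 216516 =2^2*3^1*18043^1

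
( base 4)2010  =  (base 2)10000100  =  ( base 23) 5h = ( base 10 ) 132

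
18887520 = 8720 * 2166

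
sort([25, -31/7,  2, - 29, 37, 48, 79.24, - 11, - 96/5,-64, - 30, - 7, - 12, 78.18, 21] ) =[ - 64, - 30 , -29,  -  96/5, - 12, - 11, - 7, - 31/7,2,21,25,37, 48, 78.18,79.24 ]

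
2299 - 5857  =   - 3558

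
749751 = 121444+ 628307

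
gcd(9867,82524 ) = 897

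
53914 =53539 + 375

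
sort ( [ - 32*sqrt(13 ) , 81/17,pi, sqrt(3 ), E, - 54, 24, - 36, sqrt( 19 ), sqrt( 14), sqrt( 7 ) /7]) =[ - 32*sqrt(13) ,-54, - 36,  sqrt(7) /7, sqrt( 3 ), E,pi, sqrt( 14), sqrt( 19 ),  81/17,24 ]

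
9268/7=1324 = 1324.00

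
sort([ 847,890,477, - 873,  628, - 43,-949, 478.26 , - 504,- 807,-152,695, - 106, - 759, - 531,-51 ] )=[ - 949 ,- 873, - 807, - 759 , - 531 , - 504,-152 , - 106, - 51,  -  43, 477,478.26,628, 695, 847,890]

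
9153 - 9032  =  121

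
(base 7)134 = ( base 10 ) 74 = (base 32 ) 2a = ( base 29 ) 2G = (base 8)112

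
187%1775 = 187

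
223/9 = 223/9 = 24.78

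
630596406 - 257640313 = 372956093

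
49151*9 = 442359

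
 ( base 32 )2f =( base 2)1001111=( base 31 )2H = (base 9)87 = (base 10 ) 79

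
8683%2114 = 227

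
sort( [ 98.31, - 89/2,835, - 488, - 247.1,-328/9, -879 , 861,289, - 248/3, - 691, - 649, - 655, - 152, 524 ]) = [ - 879, - 691, - 655, - 649, - 488, - 247.1,- 152,-248/3, - 89/2, -328/9,  98.31, 289, 524,  835, 861]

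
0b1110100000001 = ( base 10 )7425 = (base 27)A50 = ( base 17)18bd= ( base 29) 8o1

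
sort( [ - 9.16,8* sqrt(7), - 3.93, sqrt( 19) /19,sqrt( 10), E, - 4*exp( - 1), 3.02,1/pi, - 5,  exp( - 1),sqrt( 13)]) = [ - 9.16, - 5, - 3.93, - 4*exp( - 1), sqrt( 19 )/19, 1/pi, exp( - 1), E, 3.02 , sqrt(10), sqrt( 13 ), 8* sqrt( 7)]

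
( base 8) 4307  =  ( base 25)3EM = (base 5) 32442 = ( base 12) 1373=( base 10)2247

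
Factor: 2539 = 2539^1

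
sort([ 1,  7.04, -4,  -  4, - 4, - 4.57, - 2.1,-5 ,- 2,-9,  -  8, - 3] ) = [ - 9, - 8, - 5, - 4.57 , - 4,-4, - 4, - 3,- 2.1,-2,1, 7.04]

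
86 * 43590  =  3748740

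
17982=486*37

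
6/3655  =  6/3655=0.00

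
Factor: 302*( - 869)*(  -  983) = 257976554 = 2^1* 11^1 * 79^1*151^1*983^1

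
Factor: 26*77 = 2^1 * 7^1*11^1*13^1 = 2002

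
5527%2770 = 2757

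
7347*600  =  4408200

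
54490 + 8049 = 62539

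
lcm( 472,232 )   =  13688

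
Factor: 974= 2^1*487^1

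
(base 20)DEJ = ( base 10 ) 5499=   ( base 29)6fi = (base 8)12573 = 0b1010101111011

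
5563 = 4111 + 1452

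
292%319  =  292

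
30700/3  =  10233  +  1/3 =10233.33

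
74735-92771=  - 18036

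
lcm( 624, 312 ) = 624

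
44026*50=2201300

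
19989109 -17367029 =2622080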